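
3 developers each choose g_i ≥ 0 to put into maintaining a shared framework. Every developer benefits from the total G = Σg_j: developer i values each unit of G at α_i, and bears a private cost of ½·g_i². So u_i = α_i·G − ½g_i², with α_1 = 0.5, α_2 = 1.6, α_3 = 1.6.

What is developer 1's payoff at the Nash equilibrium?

Developer i's FOC: ∂u_i/∂g_i = α_i − g_i = 0, so g_i* = α_i.
NE contributions = (0.5, 1.6, 1.6); G = 3.7.
u_1 = α_1·G − ½·(g_1)² = 0.5·3.7 − ½·0.5² = 1.725.

1.725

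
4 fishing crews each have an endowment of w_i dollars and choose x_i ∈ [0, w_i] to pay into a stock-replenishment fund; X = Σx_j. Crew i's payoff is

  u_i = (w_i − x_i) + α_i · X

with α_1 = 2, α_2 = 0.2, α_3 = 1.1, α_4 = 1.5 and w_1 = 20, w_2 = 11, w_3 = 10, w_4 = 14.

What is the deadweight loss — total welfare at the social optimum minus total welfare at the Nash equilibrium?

∂u_i/∂x_i = α_i − 1, so crew i contributes w_i if α_i > 1, else 0.
α_i > 1 for i ∈ {1, 3, 4}; NE contributions (20, 0, 10, 14), X = 44.
W^NE = Σw_i − X^NE + (Σα_i)·X^NE = 55 + 3.8·44 = 222.2.
Planner: ∂(Σu_j)/∂x_i = Σα_j − 1 = 3.8 > 0, so everyone contributes w_i; X^SO = 55, W^SO = 55 + 3.8·55 = 264.
Deadweight loss = 41.8.

41.8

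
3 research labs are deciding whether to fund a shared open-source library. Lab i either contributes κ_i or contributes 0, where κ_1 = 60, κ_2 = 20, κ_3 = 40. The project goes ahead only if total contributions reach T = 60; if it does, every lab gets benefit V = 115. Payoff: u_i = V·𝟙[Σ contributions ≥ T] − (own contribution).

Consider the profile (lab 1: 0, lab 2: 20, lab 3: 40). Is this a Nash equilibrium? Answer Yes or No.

Yes

Total = 60 ≥ 60: provided.
Lab 1 (pledges 0, payoff 115): pledging 60 → total 120, payoff 55. No gain.
Lab 2 (pledges 20, payoff 95): dropping to 0 → total 40, payoff 0. No gain.
Lab 3 (pledges 40, payoff 75): dropping to 0 → total 20, payoff 0. No gain.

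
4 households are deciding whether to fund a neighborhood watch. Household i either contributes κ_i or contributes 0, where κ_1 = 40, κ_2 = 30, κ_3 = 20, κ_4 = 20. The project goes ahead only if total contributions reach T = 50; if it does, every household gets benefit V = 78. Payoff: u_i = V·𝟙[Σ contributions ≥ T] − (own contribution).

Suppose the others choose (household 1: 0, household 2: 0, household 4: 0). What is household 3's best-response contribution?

Others' total = 0. Even contributing 20 gives 20 < 50: no benefit either way.
Best response: 0.

0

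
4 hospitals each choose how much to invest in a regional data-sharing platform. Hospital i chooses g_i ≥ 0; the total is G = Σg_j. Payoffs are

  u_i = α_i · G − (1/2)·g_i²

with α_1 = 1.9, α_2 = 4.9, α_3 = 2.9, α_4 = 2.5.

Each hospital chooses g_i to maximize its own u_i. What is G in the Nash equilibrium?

12.2

Hospital i's FOC: ∂u_i/∂g_i = α_i − g_i = 0, so g_i* = α_i.
NE contributions = (1.9, 4.9, 2.9, 2.5); G = 12.2.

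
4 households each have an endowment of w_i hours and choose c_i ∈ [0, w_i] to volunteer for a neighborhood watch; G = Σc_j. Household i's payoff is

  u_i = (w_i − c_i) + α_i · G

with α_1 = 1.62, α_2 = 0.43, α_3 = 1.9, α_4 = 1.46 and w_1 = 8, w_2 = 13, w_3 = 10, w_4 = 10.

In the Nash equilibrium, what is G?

28

∂u_i/∂c_i = α_i − 1, so household i contributes w_i if α_i > 1, else 0.
α_i > 1 for i ∈ {1, 3, 4}; NE contributions (8, 0, 10, 10), G = 28.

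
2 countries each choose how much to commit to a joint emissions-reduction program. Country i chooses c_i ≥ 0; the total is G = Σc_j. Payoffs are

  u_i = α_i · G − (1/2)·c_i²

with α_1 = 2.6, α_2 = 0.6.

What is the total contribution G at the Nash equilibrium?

3.2

Country i's FOC: ∂u_i/∂c_i = α_i − c_i = 0, so c_i* = α_i.
NE contributions = (2.6, 0.6); G = 3.2.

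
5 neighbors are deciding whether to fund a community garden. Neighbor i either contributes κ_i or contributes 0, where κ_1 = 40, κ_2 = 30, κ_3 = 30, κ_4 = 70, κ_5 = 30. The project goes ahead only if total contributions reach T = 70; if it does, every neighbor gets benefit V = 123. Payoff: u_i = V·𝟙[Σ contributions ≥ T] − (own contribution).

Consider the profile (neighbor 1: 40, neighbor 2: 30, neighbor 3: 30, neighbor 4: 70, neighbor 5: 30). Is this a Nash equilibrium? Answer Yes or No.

Total = 200 ≥ 70: provided.
Neighbor 1 (pledges 40, payoff 83): dropping to 0 → total 160, payoff 123. Profitable deviation.

No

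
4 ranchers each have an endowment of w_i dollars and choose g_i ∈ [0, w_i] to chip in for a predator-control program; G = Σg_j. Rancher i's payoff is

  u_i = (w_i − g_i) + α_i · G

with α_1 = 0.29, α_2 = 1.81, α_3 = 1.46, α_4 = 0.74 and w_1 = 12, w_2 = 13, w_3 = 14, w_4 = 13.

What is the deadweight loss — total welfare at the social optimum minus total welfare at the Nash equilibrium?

∂u_i/∂g_i = α_i − 1, so rancher i contributes w_i if α_i > 1, else 0.
α_i > 1 for i ∈ {2, 3}; NE contributions (0, 13, 14, 0), G = 27.
W^NE = Σw_i − G^NE + (Σα_i)·G^NE = 52 + 3.3·27 = 141.1.
Planner: ∂(Σu_j)/∂g_i = Σα_j − 1 = 3.3 > 0, so everyone contributes w_i; G^SO = 52, W^SO = 52 + 3.3·52 = 223.6.
Deadweight loss = 82.5.

82.5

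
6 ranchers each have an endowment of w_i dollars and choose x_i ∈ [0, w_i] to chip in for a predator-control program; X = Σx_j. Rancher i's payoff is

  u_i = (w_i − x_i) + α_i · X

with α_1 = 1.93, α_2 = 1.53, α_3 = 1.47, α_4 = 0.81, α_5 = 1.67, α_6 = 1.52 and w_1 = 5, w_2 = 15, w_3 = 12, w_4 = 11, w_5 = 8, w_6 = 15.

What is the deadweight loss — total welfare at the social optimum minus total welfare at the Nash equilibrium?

87.23

∂u_i/∂x_i = α_i − 1, so rancher i contributes w_i if α_i > 1, else 0.
α_i > 1 for i ∈ {1, 2, 3, 5, 6}; NE contributions (5, 15, 12, 0, 8, 15), X = 55.
W^NE = Σw_i − X^NE + (Σα_i)·X^NE = 66 + 7.93·55 = 502.15.
Planner: ∂(Σu_j)/∂x_i = Σα_j − 1 = 7.93 > 0, so everyone contributes w_i; X^SO = 66, W^SO = 66 + 7.93·66 = 589.38.
Deadweight loss = 87.23.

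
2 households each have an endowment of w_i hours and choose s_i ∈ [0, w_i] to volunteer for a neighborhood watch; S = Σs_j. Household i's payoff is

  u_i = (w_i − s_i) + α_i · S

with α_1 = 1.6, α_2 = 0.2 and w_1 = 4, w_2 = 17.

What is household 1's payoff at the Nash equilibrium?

∂u_i/∂s_i = α_i − 1, so household i contributes w_i if α_i > 1, else 0.
α_i > 1 for i ∈ {1}; NE contributions (4, 0), S = 4.
u_1 = (4 − 4) + 1.6·4 = 6.4.

6.4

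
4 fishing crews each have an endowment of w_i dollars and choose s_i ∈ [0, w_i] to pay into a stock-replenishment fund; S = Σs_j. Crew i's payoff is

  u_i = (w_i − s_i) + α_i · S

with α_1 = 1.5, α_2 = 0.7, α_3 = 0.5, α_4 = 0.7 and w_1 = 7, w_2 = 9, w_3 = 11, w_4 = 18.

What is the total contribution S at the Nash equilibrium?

7

∂u_i/∂s_i = α_i − 1, so crew i contributes w_i if α_i > 1, else 0.
α_i > 1 for i ∈ {1}; NE contributions (7, 0, 0, 0), S = 7.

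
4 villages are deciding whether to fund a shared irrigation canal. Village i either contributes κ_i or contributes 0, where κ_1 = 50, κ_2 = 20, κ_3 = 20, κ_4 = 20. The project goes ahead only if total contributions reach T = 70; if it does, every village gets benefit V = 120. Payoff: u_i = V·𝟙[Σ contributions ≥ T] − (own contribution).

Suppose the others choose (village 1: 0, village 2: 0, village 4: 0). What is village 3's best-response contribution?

0

Others' total = 0. Even contributing 20 gives 20 < 70: no benefit either way.
Best response: 0.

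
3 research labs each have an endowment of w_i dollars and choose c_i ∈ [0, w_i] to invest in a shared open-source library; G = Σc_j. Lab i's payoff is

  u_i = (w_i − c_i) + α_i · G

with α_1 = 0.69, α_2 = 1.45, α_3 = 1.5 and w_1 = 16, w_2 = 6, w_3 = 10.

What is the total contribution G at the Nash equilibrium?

∂u_i/∂c_i = α_i − 1, so lab i contributes w_i if α_i > 1, else 0.
α_i > 1 for i ∈ {2, 3}; NE contributions (0, 6, 10), G = 16.

16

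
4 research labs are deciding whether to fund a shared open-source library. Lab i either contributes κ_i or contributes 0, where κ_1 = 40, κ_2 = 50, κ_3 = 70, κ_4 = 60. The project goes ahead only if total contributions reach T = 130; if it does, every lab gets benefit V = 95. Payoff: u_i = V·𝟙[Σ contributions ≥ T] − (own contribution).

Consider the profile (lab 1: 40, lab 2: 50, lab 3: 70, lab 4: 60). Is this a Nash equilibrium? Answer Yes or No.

Total = 220 ≥ 130: provided.
Lab 1 (pledges 40, payoff 55): dropping to 0 → total 180, payoff 95. Profitable deviation.

No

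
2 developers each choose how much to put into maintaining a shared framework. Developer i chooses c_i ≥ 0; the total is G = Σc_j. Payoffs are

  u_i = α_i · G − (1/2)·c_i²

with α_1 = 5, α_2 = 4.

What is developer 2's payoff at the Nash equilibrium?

28

Developer i's FOC: ∂u_i/∂c_i = α_i − c_i = 0, so c_i* = α_i.
NE contributions = (5, 4); G = 9.
u_2 = α_2·G − ½·(c_2)² = 4·9 − ½·4² = 28.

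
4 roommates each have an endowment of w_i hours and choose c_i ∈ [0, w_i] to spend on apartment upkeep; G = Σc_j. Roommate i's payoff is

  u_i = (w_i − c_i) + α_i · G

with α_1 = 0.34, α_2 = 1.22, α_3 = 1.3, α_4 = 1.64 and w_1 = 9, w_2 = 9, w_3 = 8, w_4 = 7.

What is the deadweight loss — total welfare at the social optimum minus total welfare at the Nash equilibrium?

31.5

∂u_i/∂c_i = α_i − 1, so roommate i contributes w_i if α_i > 1, else 0.
α_i > 1 for i ∈ {2, 3, 4}; NE contributions (0, 9, 8, 7), G = 24.
W^NE = Σw_i − G^NE + (Σα_i)·G^NE = 33 + 3.5·24 = 117.
Planner: ∂(Σu_j)/∂c_i = Σα_j − 1 = 3.5 > 0, so everyone contributes w_i; G^SO = 33, W^SO = 33 + 3.5·33 = 148.5.
Deadweight loss = 31.5.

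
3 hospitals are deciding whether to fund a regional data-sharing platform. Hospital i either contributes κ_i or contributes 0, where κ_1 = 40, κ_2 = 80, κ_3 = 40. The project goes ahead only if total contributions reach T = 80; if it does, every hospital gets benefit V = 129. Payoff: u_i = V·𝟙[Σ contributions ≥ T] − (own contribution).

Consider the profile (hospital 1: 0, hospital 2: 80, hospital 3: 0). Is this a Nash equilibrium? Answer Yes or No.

Total = 80 ≥ 80: provided.
Hospital 1 (pledges 0, payoff 129): pledging 40 → total 120, payoff 89. No gain.
Hospital 2 (pledges 80, payoff 49): dropping to 0 → total 0, payoff 0. No gain.
Hospital 3 (pledges 0, payoff 129): pledging 40 → total 120, payoff 89. No gain.

Yes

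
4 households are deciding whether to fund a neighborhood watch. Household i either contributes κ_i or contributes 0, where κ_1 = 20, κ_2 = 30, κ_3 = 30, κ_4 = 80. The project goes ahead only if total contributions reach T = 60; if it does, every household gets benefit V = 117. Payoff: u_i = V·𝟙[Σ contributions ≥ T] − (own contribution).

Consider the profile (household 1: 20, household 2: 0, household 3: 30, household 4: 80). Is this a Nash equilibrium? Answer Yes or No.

No

Total = 130 ≥ 60: provided.
Household 1 (pledges 20, payoff 97): dropping to 0 → total 110, payoff 117. Profitable deviation.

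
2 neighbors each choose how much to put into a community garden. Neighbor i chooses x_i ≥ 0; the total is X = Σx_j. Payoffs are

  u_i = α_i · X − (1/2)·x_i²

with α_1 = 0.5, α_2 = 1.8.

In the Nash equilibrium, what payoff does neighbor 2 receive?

2.52

Neighbor i's FOC: ∂u_i/∂x_i = α_i − x_i = 0, so x_i* = α_i.
NE contributions = (0.5, 1.8); X = 2.3.
u_2 = α_2·X − ½·(x_2)² = 1.8·2.3 − ½·1.8² = 2.52.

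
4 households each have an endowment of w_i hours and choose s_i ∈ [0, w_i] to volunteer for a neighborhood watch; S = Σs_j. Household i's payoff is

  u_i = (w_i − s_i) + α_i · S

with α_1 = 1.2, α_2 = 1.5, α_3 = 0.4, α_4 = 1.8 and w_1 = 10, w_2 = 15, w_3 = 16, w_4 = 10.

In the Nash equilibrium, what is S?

35

∂u_i/∂s_i = α_i − 1, so household i contributes w_i if α_i > 1, else 0.
α_i > 1 for i ∈ {1, 2, 4}; NE contributions (10, 15, 0, 10), S = 35.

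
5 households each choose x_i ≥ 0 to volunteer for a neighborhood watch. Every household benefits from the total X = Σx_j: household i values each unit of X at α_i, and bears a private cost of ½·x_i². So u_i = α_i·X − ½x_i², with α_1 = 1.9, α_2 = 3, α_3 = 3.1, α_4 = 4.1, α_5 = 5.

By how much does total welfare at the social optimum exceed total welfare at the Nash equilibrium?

Household i's FOC: ∂u_i/∂x_i = α_i − x_i = 0, so x_i* = α_i.
NE contributions = (1.9, 3, 3.1, 4.1, 5); X = 17.1.
W^NE = (Σα)·X − ½Σα_i² = 17.1² − ½·64.03 = 260.395.
Planner sets x_i = Σα_j = 17.1 for every i, so X^SO = 5·17.1 = 85.5.
W^SO = (Σα)·X^SO − ½·5·(Σα)² = (5/2)·17.1² = 731.025.
Deadweight loss = W^SO − W^NE = 470.63.

470.63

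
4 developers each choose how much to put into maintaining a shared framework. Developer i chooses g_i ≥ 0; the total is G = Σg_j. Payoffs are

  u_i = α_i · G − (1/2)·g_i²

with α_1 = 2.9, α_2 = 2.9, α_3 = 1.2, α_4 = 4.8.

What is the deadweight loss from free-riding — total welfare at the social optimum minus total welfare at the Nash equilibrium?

Developer i's FOC: ∂u_i/∂g_i = α_i − g_i = 0, so g_i* = α_i.
NE contributions = (2.9, 2.9, 1.2, 4.8); G = 11.8.
W^NE = (Σα)·G − ½Σα_i² = 11.8² − ½·41.3 = 118.59.
Planner sets g_i = Σα_j = 11.8 for every i, so G^SO = 4·11.8 = 47.2.
W^SO = (Σα)·G^SO − ½·4·(Σα)² = (4/2)·11.8² = 278.48.
Deadweight loss = W^SO − W^NE = 159.89.

159.89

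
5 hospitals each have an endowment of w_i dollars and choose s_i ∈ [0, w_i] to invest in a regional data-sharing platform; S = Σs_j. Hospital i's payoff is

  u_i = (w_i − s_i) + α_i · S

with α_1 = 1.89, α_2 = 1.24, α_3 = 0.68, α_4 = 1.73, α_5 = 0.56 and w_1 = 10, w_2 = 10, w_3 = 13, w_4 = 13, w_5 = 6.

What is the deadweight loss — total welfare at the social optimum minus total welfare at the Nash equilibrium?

96.9

∂u_i/∂s_i = α_i − 1, so hospital i contributes w_i if α_i > 1, else 0.
α_i > 1 for i ∈ {1, 2, 4}; NE contributions (10, 10, 0, 13, 0), S = 33.
W^NE = Σw_i − S^NE + (Σα_i)·S^NE = 52 + 5.1·33 = 220.3.
Planner: ∂(Σu_j)/∂s_i = Σα_j − 1 = 5.1 > 0, so everyone contributes w_i; S^SO = 52, W^SO = 52 + 5.1·52 = 317.2.
Deadweight loss = 96.9.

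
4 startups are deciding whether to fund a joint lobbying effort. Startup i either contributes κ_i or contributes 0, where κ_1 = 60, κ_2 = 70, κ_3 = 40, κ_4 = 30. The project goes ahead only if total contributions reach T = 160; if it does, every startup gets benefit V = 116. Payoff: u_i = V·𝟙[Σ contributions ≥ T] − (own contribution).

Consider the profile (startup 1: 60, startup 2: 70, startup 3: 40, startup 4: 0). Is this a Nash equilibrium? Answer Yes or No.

Yes

Total = 170 ≥ 160: provided.
Startup 1 (pledges 60, payoff 56): dropping to 0 → total 110, payoff 0. No gain.
Startup 2 (pledges 70, payoff 46): dropping to 0 → total 100, payoff 0. No gain.
Startup 3 (pledges 40, payoff 76): dropping to 0 → total 130, payoff 0. No gain.
Startup 4 (pledges 0, payoff 116): pledging 30 → total 200, payoff 86. No gain.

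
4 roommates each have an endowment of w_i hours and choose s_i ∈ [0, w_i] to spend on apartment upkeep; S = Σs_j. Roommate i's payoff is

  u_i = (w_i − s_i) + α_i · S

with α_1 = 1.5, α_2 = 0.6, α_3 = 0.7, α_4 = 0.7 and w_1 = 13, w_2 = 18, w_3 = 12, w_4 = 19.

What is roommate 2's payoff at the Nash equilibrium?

∂u_i/∂s_i = α_i − 1, so roommate i contributes w_i if α_i > 1, else 0.
α_i > 1 for i ∈ {1}; NE contributions (13, 0, 0, 0), S = 13.
u_2 = (18 − 0) + 0.6·13 = 25.8.

25.8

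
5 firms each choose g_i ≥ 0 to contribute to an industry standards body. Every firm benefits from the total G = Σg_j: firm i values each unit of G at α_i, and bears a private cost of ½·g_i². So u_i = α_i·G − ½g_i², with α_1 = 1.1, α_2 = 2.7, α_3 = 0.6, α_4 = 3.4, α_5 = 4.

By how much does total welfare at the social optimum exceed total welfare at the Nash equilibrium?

227.07

Firm i's FOC: ∂u_i/∂g_i = α_i − g_i = 0, so g_i* = α_i.
NE contributions = (1.1, 2.7, 0.6, 3.4, 4); G = 11.8.
W^NE = (Σα)·G − ½Σα_i² = 11.8² − ½·36.42 = 121.03.
Planner sets g_i = Σα_j = 11.8 for every i, so G^SO = 5·11.8 = 59.
W^SO = (Σα)·G^SO − ½·5·(Σα)² = (5/2)·11.8² = 348.1.
Deadweight loss = W^SO − W^NE = 227.07.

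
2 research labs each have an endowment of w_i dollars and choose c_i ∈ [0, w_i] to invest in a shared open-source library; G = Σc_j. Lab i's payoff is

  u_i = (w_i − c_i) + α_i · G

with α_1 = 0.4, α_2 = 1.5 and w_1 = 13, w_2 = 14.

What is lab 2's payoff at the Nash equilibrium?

21

∂u_i/∂c_i = α_i − 1, so lab i contributes w_i if α_i > 1, else 0.
α_i > 1 for i ∈ {2}; NE contributions (0, 14), G = 14.
u_2 = (14 − 14) + 1.5·14 = 21.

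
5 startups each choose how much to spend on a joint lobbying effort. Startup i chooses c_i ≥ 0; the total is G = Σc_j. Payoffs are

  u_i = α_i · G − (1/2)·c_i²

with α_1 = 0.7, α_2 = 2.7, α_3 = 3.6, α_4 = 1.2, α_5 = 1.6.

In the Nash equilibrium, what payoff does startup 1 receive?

Startup i's FOC: ∂u_i/∂c_i = α_i − c_i = 0, so c_i* = α_i.
NE contributions = (0.7, 2.7, 3.6, 1.2, 1.6); G = 9.8.
u_1 = α_1·G − ½·(c_1)² = 0.7·9.8 − ½·0.7² = 6.615.

6.615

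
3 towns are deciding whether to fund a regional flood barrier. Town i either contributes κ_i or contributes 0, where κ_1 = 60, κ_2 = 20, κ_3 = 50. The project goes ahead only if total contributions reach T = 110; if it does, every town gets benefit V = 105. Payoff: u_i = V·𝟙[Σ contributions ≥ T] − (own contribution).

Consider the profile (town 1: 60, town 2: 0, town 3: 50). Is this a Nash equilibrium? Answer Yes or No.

Yes

Total = 110 ≥ 110: provided.
Town 1 (pledges 60, payoff 45): dropping to 0 → total 50, payoff 0. No gain.
Town 2 (pledges 0, payoff 105): pledging 20 → total 130, payoff 85. No gain.
Town 3 (pledges 50, payoff 55): dropping to 0 → total 60, payoff 0. No gain.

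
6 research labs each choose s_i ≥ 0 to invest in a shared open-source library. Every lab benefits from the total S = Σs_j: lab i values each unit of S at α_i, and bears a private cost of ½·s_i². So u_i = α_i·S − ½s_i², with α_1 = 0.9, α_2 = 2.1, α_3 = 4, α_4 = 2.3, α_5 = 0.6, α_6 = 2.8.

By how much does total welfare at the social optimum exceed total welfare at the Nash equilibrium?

Lab i's FOC: ∂u_i/∂s_i = α_i − s_i = 0, so s_i* = α_i.
NE contributions = (0.9, 2.1, 4, 2.3, 0.6, 2.8); S = 12.7.
W^NE = (Σα)·S − ½Σα_i² = 12.7² − ½·34.71 = 143.935.
Planner sets s_i = Σα_j = 12.7 for every i, so S^SO = 6·12.7 = 76.2.
W^SO = (Σα)·S^SO − ½·6·(Σα)² = (6/2)·12.7² = 483.87.
Deadweight loss = W^SO − W^NE = 339.935.

339.935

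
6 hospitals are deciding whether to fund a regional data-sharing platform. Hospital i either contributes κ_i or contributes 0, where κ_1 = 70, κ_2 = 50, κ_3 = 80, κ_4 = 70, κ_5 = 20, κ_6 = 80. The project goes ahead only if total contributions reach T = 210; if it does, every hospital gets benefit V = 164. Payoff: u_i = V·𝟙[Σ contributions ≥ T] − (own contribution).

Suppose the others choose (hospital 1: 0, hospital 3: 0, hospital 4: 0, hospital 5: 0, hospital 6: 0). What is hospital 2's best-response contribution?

Others' total = 0. Even contributing 50 gives 50 < 210: no benefit either way.
Best response: 0.

0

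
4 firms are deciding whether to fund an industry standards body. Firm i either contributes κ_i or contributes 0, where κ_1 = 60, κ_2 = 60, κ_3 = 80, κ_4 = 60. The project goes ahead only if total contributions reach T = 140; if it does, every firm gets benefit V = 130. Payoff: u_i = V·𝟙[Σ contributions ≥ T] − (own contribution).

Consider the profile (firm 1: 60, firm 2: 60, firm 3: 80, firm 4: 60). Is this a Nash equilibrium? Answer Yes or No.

No

Total = 260 ≥ 140: provided.
Firm 1 (pledges 60, payoff 70): dropping to 0 → total 200, payoff 130. Profitable deviation.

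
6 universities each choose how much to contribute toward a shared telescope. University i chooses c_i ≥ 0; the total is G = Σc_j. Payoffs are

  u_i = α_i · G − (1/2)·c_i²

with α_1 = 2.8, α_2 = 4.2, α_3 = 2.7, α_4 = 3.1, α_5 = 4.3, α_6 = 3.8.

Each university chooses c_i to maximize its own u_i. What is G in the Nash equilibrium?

University i's FOC: ∂u_i/∂c_i = α_i − c_i = 0, so c_i* = α_i.
NE contributions = (2.8, 4.2, 2.7, 3.1, 4.3, 3.8); G = 20.9.

20.9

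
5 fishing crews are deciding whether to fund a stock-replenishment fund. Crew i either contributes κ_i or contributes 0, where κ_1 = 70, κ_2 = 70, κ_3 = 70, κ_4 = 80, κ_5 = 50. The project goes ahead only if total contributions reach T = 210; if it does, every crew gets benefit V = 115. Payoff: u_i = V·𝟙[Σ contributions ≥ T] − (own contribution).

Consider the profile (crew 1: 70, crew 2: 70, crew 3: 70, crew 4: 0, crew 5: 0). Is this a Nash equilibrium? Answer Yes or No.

Yes

Total = 210 ≥ 210: provided.
Crew 1 (pledges 70, payoff 45): dropping to 0 → total 140, payoff 0. No gain.
Crew 2 (pledges 70, payoff 45): dropping to 0 → total 140, payoff 0. No gain.
Crew 3 (pledges 70, payoff 45): dropping to 0 → total 140, payoff 0. No gain.
Crew 4 (pledges 0, payoff 115): pledging 80 → total 290, payoff 35. No gain.
Crew 5 (pledges 0, payoff 115): pledging 50 → total 260, payoff 65. No gain.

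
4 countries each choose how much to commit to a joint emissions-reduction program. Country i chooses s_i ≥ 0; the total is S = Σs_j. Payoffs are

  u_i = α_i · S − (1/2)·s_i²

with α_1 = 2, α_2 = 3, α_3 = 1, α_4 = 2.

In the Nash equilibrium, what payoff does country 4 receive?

Country i's FOC: ∂u_i/∂s_i = α_i − s_i = 0, so s_i* = α_i.
NE contributions = (2, 3, 1, 2); S = 8.
u_4 = α_4·S − ½·(s_4)² = 2·8 − ½·2² = 14.

14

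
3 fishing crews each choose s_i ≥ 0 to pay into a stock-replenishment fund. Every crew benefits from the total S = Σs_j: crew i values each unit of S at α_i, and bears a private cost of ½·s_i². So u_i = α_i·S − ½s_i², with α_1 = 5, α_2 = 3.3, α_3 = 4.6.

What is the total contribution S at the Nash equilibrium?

Crew i's FOC: ∂u_i/∂s_i = α_i − s_i = 0, so s_i* = α_i.
NE contributions = (5, 3.3, 4.6); S = 12.9.

12.9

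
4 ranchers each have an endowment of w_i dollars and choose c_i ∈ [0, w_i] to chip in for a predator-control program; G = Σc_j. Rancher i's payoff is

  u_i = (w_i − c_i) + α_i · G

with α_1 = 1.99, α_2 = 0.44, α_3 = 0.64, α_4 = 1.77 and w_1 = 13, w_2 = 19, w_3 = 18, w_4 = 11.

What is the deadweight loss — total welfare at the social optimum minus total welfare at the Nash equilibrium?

∂u_i/∂c_i = α_i − 1, so rancher i contributes w_i if α_i > 1, else 0.
α_i > 1 for i ∈ {1, 4}; NE contributions (13, 0, 0, 11), G = 24.
W^NE = Σw_i − G^NE + (Σα_i)·G^NE = 61 + 3.84·24 = 153.16.
Planner: ∂(Σu_j)/∂c_i = Σα_j − 1 = 3.84 > 0, so everyone contributes w_i; G^SO = 61, W^SO = 61 + 3.84·61 = 295.24.
Deadweight loss = 142.08.

142.08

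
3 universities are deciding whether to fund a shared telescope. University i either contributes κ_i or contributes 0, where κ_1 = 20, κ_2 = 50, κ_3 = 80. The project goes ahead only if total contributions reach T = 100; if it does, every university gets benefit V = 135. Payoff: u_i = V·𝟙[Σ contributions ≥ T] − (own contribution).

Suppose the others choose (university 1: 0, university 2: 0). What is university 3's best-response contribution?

Others' total = 0. Even contributing 80 gives 80 < 100: no benefit either way.
Best response: 0.

0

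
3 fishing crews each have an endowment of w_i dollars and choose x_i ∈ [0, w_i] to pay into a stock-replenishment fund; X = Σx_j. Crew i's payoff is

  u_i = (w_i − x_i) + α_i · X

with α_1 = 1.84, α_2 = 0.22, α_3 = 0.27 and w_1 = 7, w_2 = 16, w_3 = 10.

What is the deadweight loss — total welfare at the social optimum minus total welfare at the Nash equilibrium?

∂u_i/∂x_i = α_i − 1, so crew i contributes w_i if α_i > 1, else 0.
α_i > 1 for i ∈ {1}; NE contributions (7, 0, 0), X = 7.
W^NE = Σw_i − X^NE + (Σα_i)·X^NE = 33 + 1.33·7 = 42.31.
Planner: ∂(Σu_j)/∂x_i = Σα_j − 1 = 1.33 > 0, so everyone contributes w_i; X^SO = 33, W^SO = 33 + 1.33·33 = 76.89.
Deadweight loss = 34.58.

34.58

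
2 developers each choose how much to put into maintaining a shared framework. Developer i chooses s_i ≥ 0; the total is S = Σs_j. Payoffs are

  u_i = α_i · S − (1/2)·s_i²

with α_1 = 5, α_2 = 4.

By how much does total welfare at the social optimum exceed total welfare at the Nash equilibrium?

20.5

Developer i's FOC: ∂u_i/∂s_i = α_i − s_i = 0, so s_i* = α_i.
NE contributions = (5, 4); S = 9.
W^NE = (Σα)·S − ½Σα_i² = 9² − ½·41 = 60.5.
Planner sets s_i = Σα_j = 9 for every i, so S^SO = 2·9 = 18.
W^SO = (Σα)·S^SO − ½·2·(Σα)² = (2/2)·9² = 81.
Deadweight loss = W^SO − W^NE = 20.5.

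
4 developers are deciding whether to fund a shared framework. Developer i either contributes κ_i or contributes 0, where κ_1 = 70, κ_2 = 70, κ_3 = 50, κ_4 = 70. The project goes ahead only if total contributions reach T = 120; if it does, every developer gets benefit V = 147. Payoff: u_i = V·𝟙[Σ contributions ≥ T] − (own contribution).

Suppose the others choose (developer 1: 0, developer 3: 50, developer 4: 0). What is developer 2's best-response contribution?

Others' total = 50. Contributing 70 brings total to 120 ≥ 120: gain V − κ_2 = 77.
Best response: 70.

70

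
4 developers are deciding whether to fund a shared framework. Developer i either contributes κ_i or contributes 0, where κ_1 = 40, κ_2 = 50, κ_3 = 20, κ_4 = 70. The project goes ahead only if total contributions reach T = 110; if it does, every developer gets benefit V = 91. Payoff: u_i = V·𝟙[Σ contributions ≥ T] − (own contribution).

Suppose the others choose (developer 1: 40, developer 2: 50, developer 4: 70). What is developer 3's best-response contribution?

0

Others' total = 160 ≥ 110; contributing adds cost 20 for no extra benefit.
Best response: 0.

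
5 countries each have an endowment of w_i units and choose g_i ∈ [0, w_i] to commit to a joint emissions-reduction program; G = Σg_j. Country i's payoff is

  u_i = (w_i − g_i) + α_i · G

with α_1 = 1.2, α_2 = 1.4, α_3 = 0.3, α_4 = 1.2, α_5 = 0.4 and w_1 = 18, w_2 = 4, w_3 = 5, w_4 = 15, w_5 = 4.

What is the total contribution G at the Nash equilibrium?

37

∂u_i/∂g_i = α_i − 1, so country i contributes w_i if α_i > 1, else 0.
α_i > 1 for i ∈ {1, 2, 4}; NE contributions (18, 4, 0, 15, 0), G = 37.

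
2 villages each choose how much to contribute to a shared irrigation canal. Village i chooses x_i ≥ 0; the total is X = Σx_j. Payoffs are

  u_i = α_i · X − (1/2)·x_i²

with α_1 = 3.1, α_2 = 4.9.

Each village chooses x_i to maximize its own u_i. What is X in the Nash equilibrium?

Village i's FOC: ∂u_i/∂x_i = α_i − x_i = 0, so x_i* = α_i.
NE contributions = (3.1, 4.9); X = 8.

8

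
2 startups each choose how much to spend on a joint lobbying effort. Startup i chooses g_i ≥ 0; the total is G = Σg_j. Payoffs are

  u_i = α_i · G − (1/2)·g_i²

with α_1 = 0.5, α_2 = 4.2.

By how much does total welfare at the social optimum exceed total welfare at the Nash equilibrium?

8.945

Startup i's FOC: ∂u_i/∂g_i = α_i − g_i = 0, so g_i* = α_i.
NE contributions = (0.5, 4.2); G = 4.7.
W^NE = (Σα)·G − ½Σα_i² = 4.7² − ½·17.89 = 13.145.
Planner sets g_i = Σα_j = 4.7 for every i, so G^SO = 2·4.7 = 9.4.
W^SO = (Σα)·G^SO − ½·2·(Σα)² = (2/2)·4.7² = 22.09.
Deadweight loss = W^SO − W^NE = 8.945.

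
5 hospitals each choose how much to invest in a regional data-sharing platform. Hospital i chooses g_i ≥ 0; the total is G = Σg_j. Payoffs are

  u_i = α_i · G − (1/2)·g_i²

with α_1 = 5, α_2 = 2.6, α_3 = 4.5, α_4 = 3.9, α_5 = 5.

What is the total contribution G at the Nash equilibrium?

Hospital i's FOC: ∂u_i/∂g_i = α_i − g_i = 0, so g_i* = α_i.
NE contributions = (5, 2.6, 4.5, 3.9, 5); G = 21.

21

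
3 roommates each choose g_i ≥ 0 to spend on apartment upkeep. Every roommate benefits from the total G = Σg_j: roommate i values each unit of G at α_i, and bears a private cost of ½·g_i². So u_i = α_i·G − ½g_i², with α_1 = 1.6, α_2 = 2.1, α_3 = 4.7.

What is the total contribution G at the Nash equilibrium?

Roommate i's FOC: ∂u_i/∂g_i = α_i − g_i = 0, so g_i* = α_i.
NE contributions = (1.6, 2.1, 4.7); G = 8.4.

8.4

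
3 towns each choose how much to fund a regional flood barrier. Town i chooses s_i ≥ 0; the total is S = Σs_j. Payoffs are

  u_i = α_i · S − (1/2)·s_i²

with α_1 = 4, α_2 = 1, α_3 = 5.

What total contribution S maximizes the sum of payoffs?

Planner FOC: ∂(Σu_j)/∂s_i = (Σα_j) − s_i = 0, so s_i^SO = Σα_j = 10 for every i; S^SO = 30.

30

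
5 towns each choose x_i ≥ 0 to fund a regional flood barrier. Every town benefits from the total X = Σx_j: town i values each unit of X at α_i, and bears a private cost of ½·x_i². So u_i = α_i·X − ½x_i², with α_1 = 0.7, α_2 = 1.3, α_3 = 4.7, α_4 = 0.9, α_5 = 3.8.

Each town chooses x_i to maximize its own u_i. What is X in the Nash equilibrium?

11.4

Town i's FOC: ∂u_i/∂x_i = α_i − x_i = 0, so x_i* = α_i.
NE contributions = (0.7, 1.3, 4.7, 0.9, 3.8); X = 11.4.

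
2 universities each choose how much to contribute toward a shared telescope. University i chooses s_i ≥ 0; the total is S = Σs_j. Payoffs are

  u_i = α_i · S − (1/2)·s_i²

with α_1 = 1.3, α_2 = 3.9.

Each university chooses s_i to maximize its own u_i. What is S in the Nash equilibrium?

5.2

University i's FOC: ∂u_i/∂s_i = α_i − s_i = 0, so s_i* = α_i.
NE contributions = (1.3, 3.9); S = 5.2.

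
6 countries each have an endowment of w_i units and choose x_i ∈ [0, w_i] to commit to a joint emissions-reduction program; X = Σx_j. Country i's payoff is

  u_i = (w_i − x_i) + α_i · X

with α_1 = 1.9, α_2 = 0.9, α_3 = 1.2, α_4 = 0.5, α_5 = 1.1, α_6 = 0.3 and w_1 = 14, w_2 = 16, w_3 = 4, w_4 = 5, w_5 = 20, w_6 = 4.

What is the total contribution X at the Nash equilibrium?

38

∂u_i/∂x_i = α_i − 1, so country i contributes w_i if α_i > 1, else 0.
α_i > 1 for i ∈ {1, 3, 5}; NE contributions (14, 0, 4, 0, 20, 0), X = 38.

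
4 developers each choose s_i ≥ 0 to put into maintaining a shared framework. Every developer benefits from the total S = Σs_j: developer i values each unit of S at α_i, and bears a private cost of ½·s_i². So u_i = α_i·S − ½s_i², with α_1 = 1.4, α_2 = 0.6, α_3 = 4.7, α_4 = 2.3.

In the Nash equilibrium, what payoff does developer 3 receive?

Developer i's FOC: ∂u_i/∂s_i = α_i − s_i = 0, so s_i* = α_i.
NE contributions = (1.4, 0.6, 4.7, 2.3); S = 9.
u_3 = α_3·S − ½·(s_3)² = 4.7·9 − ½·4.7² = 31.255.

31.255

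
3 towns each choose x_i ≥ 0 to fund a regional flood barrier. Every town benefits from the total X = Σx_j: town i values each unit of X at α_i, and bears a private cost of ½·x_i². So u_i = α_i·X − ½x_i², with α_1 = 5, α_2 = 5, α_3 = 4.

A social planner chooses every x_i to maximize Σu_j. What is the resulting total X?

Planner FOC: ∂(Σu_j)/∂x_i = (Σα_j) − x_i = 0, so x_i^SO = Σα_j = 14 for every i; X^SO = 42.

42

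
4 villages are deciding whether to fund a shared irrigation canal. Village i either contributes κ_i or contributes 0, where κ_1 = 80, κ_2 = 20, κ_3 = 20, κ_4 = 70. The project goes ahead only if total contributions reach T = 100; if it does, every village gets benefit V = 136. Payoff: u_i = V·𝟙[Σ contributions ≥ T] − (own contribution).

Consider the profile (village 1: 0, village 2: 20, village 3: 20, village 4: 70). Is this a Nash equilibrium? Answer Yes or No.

Yes

Total = 110 ≥ 100: provided.
Village 1 (pledges 0, payoff 136): pledging 80 → total 190, payoff 56. No gain.
Village 2 (pledges 20, payoff 116): dropping to 0 → total 90, payoff 0. No gain.
Village 3 (pledges 20, payoff 116): dropping to 0 → total 90, payoff 0. No gain.
Village 4 (pledges 70, payoff 66): dropping to 0 → total 40, payoff 0. No gain.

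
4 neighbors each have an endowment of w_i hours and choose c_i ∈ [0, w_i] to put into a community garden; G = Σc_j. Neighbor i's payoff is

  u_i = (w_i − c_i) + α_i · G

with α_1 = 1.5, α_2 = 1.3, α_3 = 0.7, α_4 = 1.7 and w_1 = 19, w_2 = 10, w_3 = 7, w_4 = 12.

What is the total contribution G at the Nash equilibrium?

41

∂u_i/∂c_i = α_i − 1, so neighbor i contributes w_i if α_i > 1, else 0.
α_i > 1 for i ∈ {1, 2, 4}; NE contributions (19, 10, 0, 12), G = 41.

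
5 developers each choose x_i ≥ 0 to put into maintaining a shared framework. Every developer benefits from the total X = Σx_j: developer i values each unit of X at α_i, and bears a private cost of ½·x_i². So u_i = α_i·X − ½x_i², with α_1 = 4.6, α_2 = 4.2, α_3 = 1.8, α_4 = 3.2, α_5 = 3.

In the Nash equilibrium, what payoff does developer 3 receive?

28.62

Developer i's FOC: ∂u_i/∂x_i = α_i − x_i = 0, so x_i* = α_i.
NE contributions = (4.6, 4.2, 1.8, 3.2, 3); X = 16.8.
u_3 = α_3·X − ½·(x_3)² = 1.8·16.8 − ½·1.8² = 28.62.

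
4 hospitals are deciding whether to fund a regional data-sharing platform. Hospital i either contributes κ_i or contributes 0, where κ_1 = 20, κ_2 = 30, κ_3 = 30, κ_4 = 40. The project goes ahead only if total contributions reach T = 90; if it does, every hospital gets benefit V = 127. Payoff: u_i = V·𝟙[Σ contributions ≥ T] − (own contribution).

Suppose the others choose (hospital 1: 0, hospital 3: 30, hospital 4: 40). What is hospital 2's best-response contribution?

30

Others' total = 70. Contributing 30 brings total to 100 ≥ 90: gain V − κ_2 = 97.
Best response: 30.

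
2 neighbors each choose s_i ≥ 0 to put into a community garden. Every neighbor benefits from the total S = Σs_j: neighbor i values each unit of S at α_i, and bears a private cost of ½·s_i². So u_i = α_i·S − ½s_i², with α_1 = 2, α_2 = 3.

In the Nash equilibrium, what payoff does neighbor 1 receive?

8

Neighbor i's FOC: ∂u_i/∂s_i = α_i − s_i = 0, so s_i* = α_i.
NE contributions = (2, 3); S = 5.
u_1 = α_1·S − ½·(s_1)² = 2·5 − ½·2² = 8.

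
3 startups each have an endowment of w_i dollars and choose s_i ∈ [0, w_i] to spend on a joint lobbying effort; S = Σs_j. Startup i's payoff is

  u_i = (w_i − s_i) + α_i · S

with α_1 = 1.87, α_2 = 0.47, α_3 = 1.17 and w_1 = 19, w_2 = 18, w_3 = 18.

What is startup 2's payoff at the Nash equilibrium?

∂u_i/∂s_i = α_i − 1, so startup i contributes w_i if α_i > 1, else 0.
α_i > 1 for i ∈ {1, 3}; NE contributions (19, 0, 18), S = 37.
u_2 = (18 − 0) + 0.47·37 = 35.39.

35.39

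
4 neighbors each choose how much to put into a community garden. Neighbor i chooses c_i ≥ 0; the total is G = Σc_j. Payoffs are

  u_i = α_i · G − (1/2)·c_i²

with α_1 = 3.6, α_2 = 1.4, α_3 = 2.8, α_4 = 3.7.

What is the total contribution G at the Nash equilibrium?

11.5

Neighbor i's FOC: ∂u_i/∂c_i = α_i − c_i = 0, so c_i* = α_i.
NE contributions = (3.6, 1.4, 2.8, 3.7); G = 11.5.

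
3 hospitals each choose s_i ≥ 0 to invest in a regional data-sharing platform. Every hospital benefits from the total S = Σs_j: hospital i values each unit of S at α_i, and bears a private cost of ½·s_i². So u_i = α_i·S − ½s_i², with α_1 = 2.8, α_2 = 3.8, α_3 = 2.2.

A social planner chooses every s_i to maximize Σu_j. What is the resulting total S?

26.4

Planner FOC: ∂(Σu_j)/∂s_i = (Σα_j) − s_i = 0, so s_i^SO = Σα_j = 8.8 for every i; S^SO = 26.4.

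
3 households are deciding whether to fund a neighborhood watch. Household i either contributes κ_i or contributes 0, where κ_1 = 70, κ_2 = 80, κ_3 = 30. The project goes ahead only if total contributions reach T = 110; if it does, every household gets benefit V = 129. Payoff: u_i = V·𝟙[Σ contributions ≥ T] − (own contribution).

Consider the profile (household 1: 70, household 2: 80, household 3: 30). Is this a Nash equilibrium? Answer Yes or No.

No

Total = 180 ≥ 110: provided.
Household 1 (pledges 70, payoff 59): dropping to 0 → total 110, payoff 129. Profitable deviation.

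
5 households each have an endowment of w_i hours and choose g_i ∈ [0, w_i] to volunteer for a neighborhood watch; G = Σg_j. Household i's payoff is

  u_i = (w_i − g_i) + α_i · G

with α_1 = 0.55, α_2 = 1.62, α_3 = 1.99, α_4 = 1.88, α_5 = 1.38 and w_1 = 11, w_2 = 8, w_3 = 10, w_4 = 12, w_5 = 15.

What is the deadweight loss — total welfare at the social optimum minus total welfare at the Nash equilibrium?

70.62

∂u_i/∂g_i = α_i − 1, so household i contributes w_i if α_i > 1, else 0.
α_i > 1 for i ∈ {2, 3, 4, 5}; NE contributions (0, 8, 10, 12, 15), G = 45.
W^NE = Σw_i − G^NE + (Σα_i)·G^NE = 56 + 6.42·45 = 344.9.
Planner: ∂(Σu_j)/∂g_i = Σα_j − 1 = 6.42 > 0, so everyone contributes w_i; G^SO = 56, W^SO = 56 + 6.42·56 = 415.52.
Deadweight loss = 70.62.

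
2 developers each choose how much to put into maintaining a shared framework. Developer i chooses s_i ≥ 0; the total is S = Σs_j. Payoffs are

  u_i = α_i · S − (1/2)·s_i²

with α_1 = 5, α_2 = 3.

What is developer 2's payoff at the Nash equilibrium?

19.5

Developer i's FOC: ∂u_i/∂s_i = α_i − s_i = 0, so s_i* = α_i.
NE contributions = (5, 3); S = 8.
u_2 = α_2·S − ½·(s_2)² = 3·8 − ½·3² = 19.5.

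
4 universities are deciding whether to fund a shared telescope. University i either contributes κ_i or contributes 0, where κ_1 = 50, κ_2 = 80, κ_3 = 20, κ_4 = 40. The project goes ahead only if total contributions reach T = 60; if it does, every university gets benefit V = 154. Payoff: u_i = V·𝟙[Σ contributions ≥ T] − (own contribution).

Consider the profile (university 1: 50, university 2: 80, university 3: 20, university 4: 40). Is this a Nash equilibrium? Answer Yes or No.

Total = 190 ≥ 60: provided.
University 1 (pledges 50, payoff 104): dropping to 0 → total 140, payoff 154. Profitable deviation.

No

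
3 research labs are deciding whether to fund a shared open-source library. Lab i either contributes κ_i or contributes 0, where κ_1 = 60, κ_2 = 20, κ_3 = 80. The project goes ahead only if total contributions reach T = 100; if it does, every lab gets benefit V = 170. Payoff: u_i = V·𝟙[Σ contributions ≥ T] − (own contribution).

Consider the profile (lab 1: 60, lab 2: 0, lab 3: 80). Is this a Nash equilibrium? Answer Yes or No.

Yes

Total = 140 ≥ 100: provided.
Lab 1 (pledges 60, payoff 110): dropping to 0 → total 80, payoff 0. No gain.
Lab 2 (pledges 0, payoff 170): pledging 20 → total 160, payoff 150. No gain.
Lab 3 (pledges 80, payoff 90): dropping to 0 → total 60, payoff 0. No gain.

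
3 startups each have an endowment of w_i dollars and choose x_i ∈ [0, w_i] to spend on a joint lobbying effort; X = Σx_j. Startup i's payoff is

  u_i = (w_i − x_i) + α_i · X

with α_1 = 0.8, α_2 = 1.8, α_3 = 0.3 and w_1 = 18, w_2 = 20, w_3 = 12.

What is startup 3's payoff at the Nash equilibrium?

∂u_i/∂x_i = α_i − 1, so startup i contributes w_i if α_i > 1, else 0.
α_i > 1 for i ∈ {2}; NE contributions (0, 20, 0), X = 20.
u_3 = (12 − 0) + 0.3·20 = 18.

18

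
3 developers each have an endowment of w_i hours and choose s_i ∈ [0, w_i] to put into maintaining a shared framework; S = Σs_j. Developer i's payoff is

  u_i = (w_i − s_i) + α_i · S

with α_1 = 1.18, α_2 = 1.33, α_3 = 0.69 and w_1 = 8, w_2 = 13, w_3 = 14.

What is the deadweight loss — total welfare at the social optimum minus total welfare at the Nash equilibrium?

30.8

∂u_i/∂s_i = α_i − 1, so developer i contributes w_i if α_i > 1, else 0.
α_i > 1 for i ∈ {1, 2}; NE contributions (8, 13, 0), S = 21.
W^NE = Σw_i − S^NE + (Σα_i)·S^NE = 35 + 2.2·21 = 81.2.
Planner: ∂(Σu_j)/∂s_i = Σα_j − 1 = 2.2 > 0, so everyone contributes w_i; S^SO = 35, W^SO = 35 + 2.2·35 = 112.
Deadweight loss = 30.8.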